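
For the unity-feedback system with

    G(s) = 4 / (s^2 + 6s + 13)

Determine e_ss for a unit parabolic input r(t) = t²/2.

G(s) has no poles at the origin.
This is a Type 0 system; Ka = lim_{s→0} s^2·G(s) = 0, so the steady-state error for a parabola input is infinite.

e_ss = ∞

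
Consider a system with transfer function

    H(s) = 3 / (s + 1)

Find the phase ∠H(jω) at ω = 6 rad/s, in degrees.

At s = j6: numerator = 3, denominator = 1 + j6.
∠H = ∠num − ∠den = 0° − (80.538°) = -80.54°.

∠H(j6) ≈ -80.54°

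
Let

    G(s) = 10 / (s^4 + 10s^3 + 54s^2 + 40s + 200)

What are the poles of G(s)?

s = ±2j, -5 ± 5j

The poles are the roots of the denominator s^4 + 10s^3 + 54s^2 + 40s + 200 = 0.
No real roots exist; factor into two real quadratics: (s^2 + 4)(s^2 + 10s + 50) = 0.
Each quadratic gives a conjugate pair via the quadratic formula.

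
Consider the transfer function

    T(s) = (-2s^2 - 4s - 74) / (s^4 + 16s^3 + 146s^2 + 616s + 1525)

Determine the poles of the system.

s = -5 ± 6j, -3 ± 4j

The poles are the roots of the denominator s^4 + 16s^3 + 146s^2 + 616s + 1525 = 0.
No real roots exist; factor into two real quadratics: (s^2 + 10s + 61)(s^2 + 6s + 25) = 0.
Each quadratic gives a conjugate pair via the quadratic formula.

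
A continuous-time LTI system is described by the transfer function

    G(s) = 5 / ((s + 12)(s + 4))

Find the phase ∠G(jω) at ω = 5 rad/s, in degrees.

At s = j5: numerator = 5, denominator = 23 + j80.
∠G = ∠num − ∠den = 0° − (73.960°) = -73.96°.

∠G(j5) ≈ -73.96°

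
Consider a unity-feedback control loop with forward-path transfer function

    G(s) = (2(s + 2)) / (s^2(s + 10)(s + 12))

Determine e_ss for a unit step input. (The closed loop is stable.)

G(s) has 2 poles at the origin.
This is a Type 2 system; for a step input the steady-state error is zero.

e_ss = 0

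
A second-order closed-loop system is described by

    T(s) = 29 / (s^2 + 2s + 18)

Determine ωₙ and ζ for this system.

ωₙ ≈ 4.243 rad/s, ζ ≈ 0.2357

Compare the denominator to the standard form s^2 + 2ζωₙs + ωₙ².
ωₙ² = 18, so ωₙ = √18 ≈ 4.243 rad/s.
2ζωₙ = 2, so ζ = 2/(2·√18) ≈ 0.2357.
With ζ = 0.2357 the response is underdamped.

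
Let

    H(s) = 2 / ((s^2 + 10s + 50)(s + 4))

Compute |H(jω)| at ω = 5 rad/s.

Substitute s = j5: numerator = 2, denominator = -150 + j325.
|H(j5)| = |2| / |-150 + j325| = 2 / 357.95 ≈ 0.005587.

|H(j5)| ≈ 0.005587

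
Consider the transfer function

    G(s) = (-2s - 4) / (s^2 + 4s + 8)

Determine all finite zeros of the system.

s = -2

Set the numerator to zero: -2s - 4 = 0, i.e. -2·(s + 2) = 0.
So s = -2.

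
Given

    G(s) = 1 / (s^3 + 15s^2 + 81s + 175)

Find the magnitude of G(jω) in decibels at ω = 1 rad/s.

Substitute s = j1: numerator = 1, denominator = 160 + j80.
|G(j1)| = |1| / |160 + j80| = 1 / 178.89 ≈ 0.005590.
In decibels: 20·log₁₀(0.005590) ≈ -45.1 dB.

|G(j1)|_dB ≈ -45.1 dB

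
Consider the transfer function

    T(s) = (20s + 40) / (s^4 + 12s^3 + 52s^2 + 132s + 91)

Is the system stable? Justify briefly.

The denominator s^4 + 12s^3 + 52s^2 + 132s + 91 factors as (s + 7)(s^2 + 4s + 13)(s + 1), giving poles at s = -7, -2 + 3j, -2 - 3j, -1.
Since all poles lie strictly in the left half-plane, the system is stable.

stable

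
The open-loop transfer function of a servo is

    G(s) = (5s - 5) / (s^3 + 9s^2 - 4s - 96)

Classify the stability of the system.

The denominator s^3 + 9s^2 - 4s - 96 factors as (s - 3)(s + 4)(s + 8), giving poles at s = 3, -4, -8.
Since the pole(s) at s = 3 lie in the right half-plane, the system is unstable.

unstable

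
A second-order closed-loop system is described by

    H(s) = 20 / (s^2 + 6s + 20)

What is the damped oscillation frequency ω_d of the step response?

Comparing s^2 + 6s + 20 to s^2 + 2ζωₙs + ωₙ²: ωₙ = √20 ≈ 4.472 rad/s and ζ = 6/(2·√20) ≈ 0.6708.
ζωₙ = 6/2 = 3, so ω_d = ωₙ√(1−ζ²) = √(ωₙ² − (ζωₙ)²) = √(20 − 3²) = √11 ≈ 3.317 rad/s.

ω_d ≈ 3.317 rad/s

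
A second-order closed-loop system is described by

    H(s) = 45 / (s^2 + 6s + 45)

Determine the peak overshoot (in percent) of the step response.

%OS ≈ 20.8%

Comparing s^2 + 6s + 45 to s^2 + 2ζωₙs + ωₙ²: ωₙ = √45 ≈ 6.708 rad/s and ζ = 6/(2·√45) ≈ 0.4472.
%OS = 100·exp(−πζ/√(1−ζ²)) = 100·exp(−π·0.4472/√(1−0.4472²)) ≈ 20.8%.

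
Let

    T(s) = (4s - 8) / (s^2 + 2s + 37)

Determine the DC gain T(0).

T(0) = -8/37 ≈ -0.2162

Set s = 0: T(0) = (-8) / (37) = -8/37.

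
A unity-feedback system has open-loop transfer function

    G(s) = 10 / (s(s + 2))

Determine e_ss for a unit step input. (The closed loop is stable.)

e_ss = 0

G(s) has one pole at the origin.
This is a Type 1 system; for a step input the steady-state error is zero.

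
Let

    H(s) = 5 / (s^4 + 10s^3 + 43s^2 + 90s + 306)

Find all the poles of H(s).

s = ±3j, -5 ± 3j

The poles are the roots of the denominator s^4 + 10s^3 + 43s^2 + 90s + 306 = 0.
No real roots exist; factor into two real quadratics: (s^2 + 9)(s^2 + 10s + 34) = 0.
Each quadratic gives a conjugate pair via the quadratic formula.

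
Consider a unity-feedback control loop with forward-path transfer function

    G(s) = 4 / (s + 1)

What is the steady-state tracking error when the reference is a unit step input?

e_ss = 0.2000

G(s) has no poles at the origin.
This is a Type 0 system. Kp = lim_{s→0} G(s) = 4/1.
e_ss = 1/(1 + Kp) = 1/(1 + 4) = 1/5 ≈ 0.2000.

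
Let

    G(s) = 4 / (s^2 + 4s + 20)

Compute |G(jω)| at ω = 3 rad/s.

|G(j3)| ≈ 0.2457

Substitute s = j3: numerator = 4, denominator = 11 + j12.
|G(j3)| = |4| / |11 + j12| = 4 / 16.279 ≈ 0.2457.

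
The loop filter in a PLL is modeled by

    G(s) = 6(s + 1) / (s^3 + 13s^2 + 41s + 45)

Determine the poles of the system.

The poles are the roots of the denominator s^3 + 13s^2 + 41s + 45 = 0.
Trying s = -9: the polynomial evaluates to 0, so (s + 9) is a factor.
Dividing out leaves s^2 + 4s + 5 = 0.
The quadratic formula then gives s = -2 ± 1j.

s = -2 + j, -2 - j, -9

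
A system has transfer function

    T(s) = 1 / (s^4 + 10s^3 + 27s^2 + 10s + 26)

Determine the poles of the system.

The poles are the roots of the denominator s^4 + 10s^3 + 27s^2 + 10s + 26 = 0.
No real roots exist; factor into two real quadratics: (s^2 + 1)(s^2 + 10s + 26) = 0.
Each quadratic gives a conjugate pair via the quadratic formula.

s = j, -j, -5 + j, -5 - j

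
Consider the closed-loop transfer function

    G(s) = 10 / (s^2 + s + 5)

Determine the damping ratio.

Compare the denominator to the standard form s^2 + 2ζωₙs + ωₙ².
ωₙ² = 5, so ωₙ = √5 ≈ 2.236 rad/s.
2ζωₙ = 1, so ζ = 1/(2·√5) ≈ 0.2236.
With ζ = 0.2236 the response is underdamped.

ζ ≈ 0.2236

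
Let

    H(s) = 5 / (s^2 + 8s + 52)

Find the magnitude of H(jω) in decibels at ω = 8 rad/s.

Substitute s = j8: numerator = 5, denominator = -12 + j64.
|H(j8)| = |5| / |-12 + j64| = 5 / 65.115 ≈ 0.07679.
In decibels: 20·log₁₀(0.07679) ≈ -22.3 dB.

|H(j8)|_dB ≈ -22.3 dB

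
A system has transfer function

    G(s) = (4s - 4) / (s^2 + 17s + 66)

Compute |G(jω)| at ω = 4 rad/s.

|G(j4)| ≈ 0.1954

Substitute s = j4: numerator = -4 + j16, denominator = 50 + j68.
|G(j4)| = |-4 + j16| / |50 + j68| = 16.492 / 84.404 ≈ 0.1954.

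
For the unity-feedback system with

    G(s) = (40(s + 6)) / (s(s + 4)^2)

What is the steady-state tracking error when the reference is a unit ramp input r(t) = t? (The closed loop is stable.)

G(s) has one pole at the origin.
This is a Type 1 system. Kv = lim_{s→0} s·G(s) = 240/16 = 15.
e_ss = 1/Kv = 1/(15) = 1/15 ≈ 0.06667.

e_ss = 0.06667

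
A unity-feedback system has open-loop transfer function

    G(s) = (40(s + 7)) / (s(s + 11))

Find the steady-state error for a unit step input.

e_ss = 0

G(s) has one pole at the origin.
This is a Type 1 system; for a step input the steady-state error is zero.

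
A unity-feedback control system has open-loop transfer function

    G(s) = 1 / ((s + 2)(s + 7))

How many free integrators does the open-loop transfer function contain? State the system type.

Type 0

The denominator has no factor of s at the origin — no free integrator — so this is a Type 0 system.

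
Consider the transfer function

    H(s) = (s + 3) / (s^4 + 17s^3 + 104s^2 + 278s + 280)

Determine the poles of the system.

The poles are the roots of the denominator s^4 + 17s^3 + 104s^2 + 278s + 280 = 0.
Trying s = -4: the polynomial evaluates to 0, so (s + 4) is a factor.
Dividing out leaves s^3 + 13s^2 + 52s + 70 = 0.
This factors further as (s^2 + 6s + 10)(s + 7) = 0.

s = -3 ± j, -4, -7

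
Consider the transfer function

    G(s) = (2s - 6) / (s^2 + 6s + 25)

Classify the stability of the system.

stable

The denominator s^2 + 6s + 25 factors as (s^2 + 6s + 25), giving poles at s = -3 ± 4j.
Since all poles lie strictly in the left half-plane, the system is stable.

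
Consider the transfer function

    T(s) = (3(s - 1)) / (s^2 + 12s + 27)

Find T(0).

Set s = 0: T(0) = (-3) / (27) = -1/9.

T(0) = -1/9 ≈ -0.1111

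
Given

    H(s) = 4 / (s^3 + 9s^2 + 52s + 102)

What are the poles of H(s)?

s = -3 + 5j, -3 - 5j, -3

The poles are the roots of the denominator s^3 + 9s^2 + 52s + 102 = 0.
Trying s = -3: the polynomial evaluates to 0, so (s + 3) is a factor.
Dividing out leaves s^2 + 6s + 34 = 0.
The quadratic formula then gives s = -3 ± 5j.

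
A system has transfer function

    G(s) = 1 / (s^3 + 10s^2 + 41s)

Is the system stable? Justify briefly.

marginally stable

The denominator s^3 + 10s^2 + 41s factors as s(s^2 + 10s + 41), giving poles at s = 0, -5 + 4j, -5 - 4j.
Since the simple pole(s) at s = 0 lie on the jω-axis with none in the right half-plane, the system is marginally stable.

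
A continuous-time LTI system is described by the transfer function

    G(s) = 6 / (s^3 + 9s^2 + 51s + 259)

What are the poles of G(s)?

The poles are the roots of the denominator s^3 + 9s^2 + 51s + 259 = 0.
Trying s = -7: the polynomial evaluates to 0, so (s + 7) is a factor.
Dividing out leaves s^2 + 2s + 37 = 0.
The quadratic formula then gives s = -1 ± 6j.

s = -1 ± 6j, -7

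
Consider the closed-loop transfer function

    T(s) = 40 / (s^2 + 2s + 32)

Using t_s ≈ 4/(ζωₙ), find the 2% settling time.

Comparing s^2 + 2s + 32 to s^2 + 2ζωₙs + ωₙ²: ωₙ = √32 ≈ 5.657 rad/s and ζ = 2/(2·√32) ≈ 0.1768.
ζωₙ = 2/2 = 1, so t_s ≈ 4/(ζωₙ) = 4/1 = 4 s.

t_s ≈ 4 s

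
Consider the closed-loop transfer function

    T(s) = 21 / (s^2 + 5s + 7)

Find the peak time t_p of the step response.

Comparing s^2 + 5s + 7 to s^2 + 2ζωₙs + ωₙ²: ωₙ = √7 ≈ 2.646 rad/s and ζ = 5/(2·√7) ≈ 0.9449.
ζωₙ = 5/2 = 2.5, so ω_d = ωₙ√(1−ζ²) = √(ωₙ² − (ζωₙ)²) = √(7 − 2.5²) = √0.75 ≈ 0.8660 rad/s.
t_p = π/ω_d = π/0.8660 ≈ 3.628 s.

t_p ≈ 3.628 s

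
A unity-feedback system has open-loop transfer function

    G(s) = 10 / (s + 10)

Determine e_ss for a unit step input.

G(s) has no poles at the origin.
This is a Type 0 system. Kp = lim_{s→0} G(s) = 10/10 = 1.
e_ss = 1/(1 + Kp) = 1/(1 + 1) = 1/2 ≈ 0.5000.

e_ss = 0.5000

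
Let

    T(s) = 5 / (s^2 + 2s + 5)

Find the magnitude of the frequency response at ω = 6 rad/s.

|T(j6)| ≈ 0.1504

Substitute s = j6: numerator = 5, denominator = -31 + j12.
|T(j6)| = |5| / |-31 + j12| = 5 / 33.242 ≈ 0.1504.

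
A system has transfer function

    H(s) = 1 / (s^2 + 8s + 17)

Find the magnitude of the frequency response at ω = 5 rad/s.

|H(j5)| ≈ 0.02451

Substitute s = j5: numerator = 1, denominator = -8 + j40.
|H(j5)| = |1| / |-8 + j40| = 1 / 40.792 ≈ 0.02451.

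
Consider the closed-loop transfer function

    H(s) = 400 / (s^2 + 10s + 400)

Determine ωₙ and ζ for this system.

ωₙ = 20 rad/s, ζ = 0.25

Compare the denominator to the standard form s^2 + 2ζωₙs + ωₙ².
ωₙ² = 400, so ωₙ = 20 rad/s.
2ζωₙ = 10, so ζ = 10/(2·20) = 0.25.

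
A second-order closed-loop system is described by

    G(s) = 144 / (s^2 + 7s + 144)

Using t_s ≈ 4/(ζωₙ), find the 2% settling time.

t_s ≈ 1.143 s

Comparing s^2 + 7s + 144 to s^2 + 2ζωₙs + ωₙ²: ωₙ = 12 rad/s and ζ = 7/(2·12) ≈ 0.2917.
ζωₙ = 7/2 = 3.5, so t_s ≈ 4/(ζωₙ) = 4/3.5 ≈ 1.143 s.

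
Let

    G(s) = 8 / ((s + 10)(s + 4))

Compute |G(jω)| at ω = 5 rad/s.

|G(j5)| ≈ 0.1117

Substitute s = j5: numerator = 8, denominator = 15 + j70.
|G(j5)| = |8| / |15 + j70| = 8 / 71.589 ≈ 0.1117.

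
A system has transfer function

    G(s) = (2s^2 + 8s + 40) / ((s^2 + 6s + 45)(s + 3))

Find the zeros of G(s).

s = -2 + 4j, -2 - 4j

Set the numerator to zero: 2s^2 + 8s + 40 = 0, i.e. 2·(s^2 + 4s + 20) = 0.
Factoring: (s^2 + 4s + 20) = 0.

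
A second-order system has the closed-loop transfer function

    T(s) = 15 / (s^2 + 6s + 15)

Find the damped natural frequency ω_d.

ω_d ≈ 2.449 rad/s

Comparing s^2 + 6s + 15 to s^2 + 2ζωₙs + ωₙ²: ωₙ = √15 ≈ 3.873 rad/s and ζ = 6/(2·√15) ≈ 0.7746.
ζωₙ = 6/2 = 3, so ω_d = ωₙ√(1−ζ²) = √(ωₙ² − (ζωₙ)²) = √(15 − 3²) = √6 ≈ 2.449 rad/s.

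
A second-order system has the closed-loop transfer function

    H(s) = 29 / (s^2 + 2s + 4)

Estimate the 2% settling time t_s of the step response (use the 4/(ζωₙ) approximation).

Comparing s^2 + 2s + 4 to s^2 + 2ζωₙs + ωₙ²: ωₙ = 2 rad/s and ζ = 2/(2·2) = 0.5.
ζωₙ = 2/2 = 1, so t_s ≈ 4/(ζωₙ) = 4/1 = 4 s.

t_s ≈ 4 s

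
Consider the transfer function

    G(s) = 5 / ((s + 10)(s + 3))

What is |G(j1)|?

|G(j1)| ≈ 0.1573

Substitute s = j1: numerator = 5, denominator = 29 + j13.
|G(j1)| = |5| / |29 + j13| = 5 / 31.780 ≈ 0.1573.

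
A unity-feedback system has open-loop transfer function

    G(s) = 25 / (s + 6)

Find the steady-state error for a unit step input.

e_ss = 0.1935

G(s) has no poles at the origin.
This is a Type 0 system. Kp = lim_{s→0} G(s) = 25/6.
e_ss = 1/(1 + Kp) = 1/(1 + 25/6) = 6/31 ≈ 0.1935.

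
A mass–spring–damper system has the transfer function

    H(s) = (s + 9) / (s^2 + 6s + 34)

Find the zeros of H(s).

Set the numerator to zero: s + 9 = 0.
So s = -9.

s = -9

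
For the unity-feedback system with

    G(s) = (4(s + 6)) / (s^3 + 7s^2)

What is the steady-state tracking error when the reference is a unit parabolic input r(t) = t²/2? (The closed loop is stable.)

G(s) has 2 poles at the origin.
This is a Type 2 system. Ka = lim_{s→0} s^2·G(s) = 24/7.
e_ss = 1/Ka = 1/(24/7) = 7/24 ≈ 0.2917.

e_ss = 0.2917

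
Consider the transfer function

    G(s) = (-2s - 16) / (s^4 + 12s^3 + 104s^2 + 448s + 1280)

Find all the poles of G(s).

s = -2 ± 6j, -4 ± 4j

The poles are the roots of the denominator s^4 + 12s^3 + 104s^2 + 448s + 1280 = 0.
No real roots exist; factor into two real quadratics: (s^2 + 4s + 40)(s^2 + 8s + 32) = 0.
Each quadratic gives a conjugate pair via the quadratic formula.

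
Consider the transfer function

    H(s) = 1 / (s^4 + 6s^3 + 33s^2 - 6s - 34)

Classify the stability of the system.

unstable

The denominator s^4 + 6s^3 + 33s^2 - 6s - 34 factors as (s - 1)(s^2 + 6s + 34)(s + 1), giving poles at s = 1, -3 ± 5j, -1.
Since the pole(s) at s = 1 lie in the right half-plane, the system is unstable.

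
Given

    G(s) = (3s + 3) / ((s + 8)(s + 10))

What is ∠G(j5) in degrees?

At s = j5: numerator = 3 + j15, denominator = 55 + j90.
∠G = ∠num − ∠den = 78.690° − (58.570°) = 20.12°.

∠G(j5) ≈ 20.12°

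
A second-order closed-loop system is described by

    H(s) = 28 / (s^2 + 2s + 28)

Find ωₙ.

ωₙ ≈ 5.292 rad/s

Compare the denominator to the standard form s^2 + 2ζωₙs + ωₙ².
ωₙ² = 28, so ωₙ = √28 ≈ 5.292 rad/s.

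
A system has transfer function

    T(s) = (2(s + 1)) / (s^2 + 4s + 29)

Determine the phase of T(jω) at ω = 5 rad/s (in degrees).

∠T(j5) ≈ 0°

At s = j5: numerator = 2 + j10, denominator = 4 + j20.
∠T = ∠num − ∠den = 78.690° − (78.690°) = 0°.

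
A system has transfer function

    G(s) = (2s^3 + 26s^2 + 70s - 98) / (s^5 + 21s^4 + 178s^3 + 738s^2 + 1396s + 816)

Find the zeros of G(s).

s = -7, -7, 1

Set the numerator to zero: 2s^3 + 26s^2 + 70s - 98 = 0, i.e. 2·(s^3 + 13s^2 + 35s - 49) = 0.
Factoring: (s + 7)^2(s - 1) = 0.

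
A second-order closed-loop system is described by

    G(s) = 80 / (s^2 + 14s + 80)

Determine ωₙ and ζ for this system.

ωₙ ≈ 8.944 rad/s, ζ ≈ 0.7826

Compare the denominator to the standard form s^2 + 2ζωₙs + ωₙ².
ωₙ² = 80, so ωₙ = √80 ≈ 8.944 rad/s.
2ζωₙ = 14, so ζ = 14/(2·√80) ≈ 0.7826.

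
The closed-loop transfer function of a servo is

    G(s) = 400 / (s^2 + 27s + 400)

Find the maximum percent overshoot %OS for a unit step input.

%OS ≈ 5.65%

Comparing s^2 + 27s + 400 to s^2 + 2ζωₙs + ωₙ²: ωₙ = 20 rad/s and ζ = 27/(2·20) = 0.675.
%OS = 100·exp(−πζ/√(1−ζ²)) = 100·exp(−π·0.675/√(1−0.675²)) ≈ 5.65%.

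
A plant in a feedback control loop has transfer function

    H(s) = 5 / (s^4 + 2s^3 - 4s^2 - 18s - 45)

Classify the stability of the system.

unstable

The denominator s^4 + 2s^3 - 4s^2 - 18s - 45 factors as (s + 3)(s^2 + 2s + 5)(s - 3), giving poles at s = -3, -1 ± 2j, 3.
Since the pole(s) at s = 3 lie in the right half-plane, the system is unstable.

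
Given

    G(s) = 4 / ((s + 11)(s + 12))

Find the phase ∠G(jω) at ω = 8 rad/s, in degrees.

At s = j8: numerator = 4, denominator = 68 + j184.
∠G = ∠num − ∠den = 0° − (69.717°) = -69.72°.

∠G(j8) ≈ -69.72°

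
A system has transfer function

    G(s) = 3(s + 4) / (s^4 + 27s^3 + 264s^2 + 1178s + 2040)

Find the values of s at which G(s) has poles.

s = -5 ± 3j, -5, -12

The poles are the roots of the denominator s^4 + 27s^3 + 264s^2 + 1178s + 2040 = 0.
Trying s = -5: the polynomial evaluates to 0, so (s + 5) is a factor.
Dividing out leaves s^3 + 22s^2 + 154s + 408 = 0.
This factors further as (s^2 + 10s + 34)(s + 12) = 0.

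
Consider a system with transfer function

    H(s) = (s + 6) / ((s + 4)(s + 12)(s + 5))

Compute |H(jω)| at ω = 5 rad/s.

|H(j5)| ≈ 0.01327

Substitute s = j5: numerator = 6 + j5, denominator = -285 + j515.
|H(j5)| = |6 + j5| / |-285 + j515| = 7.8102 / 588.60 ≈ 0.01327.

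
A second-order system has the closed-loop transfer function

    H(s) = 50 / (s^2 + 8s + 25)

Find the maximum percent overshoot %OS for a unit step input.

Comparing s^2 + 8s + 25 to s^2 + 2ζωₙs + ωₙ²: ωₙ = 5 rad/s and ζ = 8/(2·5) = 0.8.
%OS = 100·exp(−πζ/√(1−ζ²)) = 100·exp(−π·0.8/√(1−0.8²)) ≈ 1.52%.

%OS ≈ 1.52%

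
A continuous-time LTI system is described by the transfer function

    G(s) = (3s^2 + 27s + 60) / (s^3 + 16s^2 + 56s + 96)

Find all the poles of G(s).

The poles are the roots of the denominator s^3 + 16s^2 + 56s + 96 = 0.
Trying s = -12: the polynomial evaluates to 0, so (s + 12) is a factor.
Dividing out leaves s^2 + 4s + 8 = 0.
The quadratic formula then gives s = -2 ± 2j.

s = -2 + 2j, -2 - 2j, -12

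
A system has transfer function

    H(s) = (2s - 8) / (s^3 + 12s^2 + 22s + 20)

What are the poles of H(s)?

s = -1 ± j, -10

The poles are the roots of the denominator s^3 + 12s^2 + 22s + 20 = 0.
Trying s = -10: the polynomial evaluates to 0, so (s + 10) is a factor.
Dividing out leaves s^2 + 2s + 2 = 0.
The quadratic formula then gives s = -1 ± 1j.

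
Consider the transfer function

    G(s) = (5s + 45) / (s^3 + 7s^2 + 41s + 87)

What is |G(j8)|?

|G(j8)| ≈ 0.1486

Substitute s = j8: numerator = 45 + j40, denominator = -361 - j184.
|G(j8)| = |45 + j40| / |-361 - j184| = 60.208 / 405.19 ≈ 0.1486.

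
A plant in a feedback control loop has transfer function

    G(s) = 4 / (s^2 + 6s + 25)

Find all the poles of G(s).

The poles are the roots of the denominator s^2 + 6s + 25 = 0.
Using the quadratic formula: s = (-6 ± √(-64))/2 = -3 ± 4j.

s = -3 + 4j, -3 - 4j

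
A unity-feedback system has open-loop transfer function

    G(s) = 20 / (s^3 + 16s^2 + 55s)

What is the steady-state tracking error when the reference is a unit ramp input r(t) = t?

G(s) has one pole at the origin.
This is a Type 1 system. Kv = lim_{s→0} s·G(s) = 20/55 = 4/11.
e_ss = 1/Kv = 1/(4/11) = 11/4 ≈ 2.750.

e_ss = 2.750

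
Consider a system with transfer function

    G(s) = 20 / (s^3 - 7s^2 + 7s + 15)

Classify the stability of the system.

The denominator s^3 - 7s^2 + 7s + 15 factors as (s - 3)(s + 1)(s - 5), giving poles at s = 3, -1, 5.
Since the pole(s) at s = 3, 5 lie in the right half-plane, the system is unstable.

unstable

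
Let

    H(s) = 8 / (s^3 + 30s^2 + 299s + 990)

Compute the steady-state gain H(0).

Set s = 0: H(0) = (8) / (990) = 4/495.

H(0) = 4/495 ≈ 0.008081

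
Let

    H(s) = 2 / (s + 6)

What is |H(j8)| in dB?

|H(j8)|_dB ≈ -14.0 dB

Substitute s = j8: numerator = 2, denominator = 6 + j8.
|H(j8)| = |2| / |6 + j8| = 2 / 10 = 0.2000.
In decibels: 20·log₁₀(0.2000) ≈ -14.0 dB.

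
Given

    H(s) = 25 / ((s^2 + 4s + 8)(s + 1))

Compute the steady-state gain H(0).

Set s = 0: H(0) = (25) / (8) = 25/8.

H(0) = 25/8 ≈ 3.125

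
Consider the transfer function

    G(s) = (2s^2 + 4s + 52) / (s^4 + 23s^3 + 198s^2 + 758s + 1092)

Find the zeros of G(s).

Set the numerator to zero: 2s^2 + 4s + 52 = 0, i.e. 2·(s^2 + 2s + 26) = 0.
Factoring: (s^2 + 2s + 26) = 0.

s = -1 ± 5j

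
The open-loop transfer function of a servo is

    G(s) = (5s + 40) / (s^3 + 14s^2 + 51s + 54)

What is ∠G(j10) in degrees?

At s = j10: numerator = 40 + j50, denominator = -1346 - j490.
∠G = ∠num − ∠den = 51.340° − (-160.00°) = 211.3°, which wraps to -148.7°.

∠G(j10) ≈ -148.7°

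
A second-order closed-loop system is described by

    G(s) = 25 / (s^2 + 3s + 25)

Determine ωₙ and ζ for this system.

Compare the denominator to the standard form s^2 + 2ζωₙs + ωₙ².
ωₙ² = 25, so ωₙ = 5 rad/s.
2ζωₙ = 3, so ζ = 3/(2·5) = 0.3.
With ζ = 0.3 the response is underdamped.

ωₙ = 5 rad/s, ζ = 0.3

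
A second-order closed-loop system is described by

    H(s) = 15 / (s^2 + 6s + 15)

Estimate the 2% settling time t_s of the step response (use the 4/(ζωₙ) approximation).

t_s ≈ 1.333 s

Comparing s^2 + 6s + 15 to s^2 + 2ζωₙs + ωₙ²: ωₙ = √15 ≈ 3.873 rad/s and ζ = 6/(2·√15) ≈ 0.7746.
ζωₙ = 6/2 = 3, so t_s ≈ 4/(ζωₙ) = 4/3 ≈ 1.333 s.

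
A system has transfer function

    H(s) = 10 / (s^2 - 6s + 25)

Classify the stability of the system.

The poles can be read from the denominator factors: s = 3 ± 4j.
Since the pole(s) at s = 3 ± 4j lie in the right half-plane, the system is unstable.

unstable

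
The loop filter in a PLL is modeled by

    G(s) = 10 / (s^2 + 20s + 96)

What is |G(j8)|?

Substitute s = j8: numerator = 10, denominator = 32 + j160.
|G(j8)| = |10| / |32 + j160| = 10 / 163.17 ≈ 0.06129.

|G(j8)| ≈ 0.06129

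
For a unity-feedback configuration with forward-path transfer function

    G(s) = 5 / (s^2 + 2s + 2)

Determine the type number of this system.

The denominator has no factor of s at the origin — no free integrator — so this is a Type 0 system.

Type 0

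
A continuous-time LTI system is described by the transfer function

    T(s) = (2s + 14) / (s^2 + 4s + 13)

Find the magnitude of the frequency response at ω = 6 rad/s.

|T(j6)| ≈ 0.5547

Substitute s = j6: numerator = 14 + j12, denominator = -23 + j24.
|T(j6)| = |14 + j12| / |-23 + j24| = 18.439 / 33.242 ≈ 0.5547.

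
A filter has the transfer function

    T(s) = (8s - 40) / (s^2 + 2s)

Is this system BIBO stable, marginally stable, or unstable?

The denominator s^2 + 2s factors as s(s + 2), giving poles at s = 0, -2.
Since the simple pole(s) at s = 0 lie on the jω-axis with none in the right half-plane, the system is marginally stable.

marginally stable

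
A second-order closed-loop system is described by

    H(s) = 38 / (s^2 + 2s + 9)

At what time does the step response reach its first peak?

t_p ≈ 1.111 s

Comparing s^2 + 2s + 9 to s^2 + 2ζωₙs + ωₙ²: ωₙ = 3 rad/s and ζ = 2/(2·3) ≈ 0.3333.
ζωₙ = 2/2 = 1, so ω_d = ωₙ√(1−ζ²) = √(ωₙ² − (ζωₙ)²) = √(9 − 1²) = √8 ≈ 2.828 rad/s.
t_p = π/ω_d = π/2.828 ≈ 1.111 s.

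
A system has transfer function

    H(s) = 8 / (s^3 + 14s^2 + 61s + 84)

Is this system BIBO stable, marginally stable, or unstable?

stable

The denominator s^3 + 14s^2 + 61s + 84 factors as (s + 4)(s + 3)(s + 7), giving poles at s = -4, -3, -7.
Since all poles lie strictly in the left half-plane, the system is stable.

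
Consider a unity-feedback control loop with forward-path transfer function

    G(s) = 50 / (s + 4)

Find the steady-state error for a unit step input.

e_ss = 0.07407

G(s) has no poles at the origin.
This is a Type 0 system. Kp = lim_{s→0} G(s) = 50/4 = 25/2.
e_ss = 1/(1 + Kp) = 1/(1 + 25/2) = 2/27 ≈ 0.07407.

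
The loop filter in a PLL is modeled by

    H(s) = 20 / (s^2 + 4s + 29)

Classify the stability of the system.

The denominator s^2 + 4s + 29 factors as (s^2 + 4s + 29), giving poles at s = -2 + 5j, -2 - 5j.
Since all poles lie strictly in the left half-plane, the system is stable.

stable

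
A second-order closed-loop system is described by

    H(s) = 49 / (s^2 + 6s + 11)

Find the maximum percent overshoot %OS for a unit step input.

Comparing s^2 + 6s + 11 to s^2 + 2ζωₙs + ωₙ²: ωₙ = √11 ≈ 3.317 rad/s and ζ = 6/(2·√11) ≈ 0.9045.
%OS = 100·exp(−πζ/√(1−ζ²)) = 100·exp(−π·0.9045/√(1−0.9045²)) ≈ 0.128%.

%OS ≈ 0.128%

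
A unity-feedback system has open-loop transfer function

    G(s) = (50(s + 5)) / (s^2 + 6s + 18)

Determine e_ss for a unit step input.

G(s) has no poles at the origin.
This is a Type 0 system. Kp = lim_{s→0} G(s) = 250/18 = 125/9.
e_ss = 1/(1 + Kp) = 1/(1 + 125/9) = 9/134 ≈ 0.06716.

e_ss = 0.06716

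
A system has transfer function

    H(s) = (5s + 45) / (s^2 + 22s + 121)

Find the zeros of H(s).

s = -9

Set the numerator to zero: 5s + 45 = 0, i.e. 5·(s + 9) = 0.
So s = -9.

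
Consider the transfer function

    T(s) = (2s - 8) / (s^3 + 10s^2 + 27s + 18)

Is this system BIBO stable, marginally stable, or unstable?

stable

The denominator s^3 + 10s^2 + 27s + 18 factors as (s + 6)(s + 1)(s + 3), giving poles at s = -6, -1, -3.
Since all poles lie strictly in the left half-plane, the system is stable.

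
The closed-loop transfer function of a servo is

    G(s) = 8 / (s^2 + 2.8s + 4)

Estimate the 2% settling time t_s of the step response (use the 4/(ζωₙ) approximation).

Comparing s^2 + 2.8s + 4 to s^2 + 2ζωₙs + ωₙ²: ωₙ = 2 rad/s and ζ = 2.8/(2·2) = 0.7.
ζωₙ = 2.8/2 = 1.4, so t_s ≈ 4/(ζωₙ) = 4/1.4 ≈ 2.857 s.

t_s ≈ 2.857 s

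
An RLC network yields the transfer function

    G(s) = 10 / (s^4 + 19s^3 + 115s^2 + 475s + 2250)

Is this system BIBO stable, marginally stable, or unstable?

The denominator s^4 + 19s^3 + 115s^2 + 475s + 2250 factors as (s^2 + 25)(s + 10)(s + 9), giving poles at s = 5j, -5j, -10, -9.
Since the simple pole(s) at s = ±5j lie on the jω-axis with none in the right half-plane, the system is marginally stable.

marginally stable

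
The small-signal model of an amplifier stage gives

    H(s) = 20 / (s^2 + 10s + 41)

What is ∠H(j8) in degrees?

At s = j8: numerator = 20, denominator = -23 + j80.
∠H = ∠num − ∠den = 0° − (106.04°) = -106.0°.

∠H(j8) ≈ -106.0°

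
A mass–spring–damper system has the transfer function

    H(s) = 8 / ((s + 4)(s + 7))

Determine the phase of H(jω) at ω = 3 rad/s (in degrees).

∠H(j3) ≈ -60.07°

At s = j3: numerator = 8, denominator = 19 + j33.
∠H = ∠num − ∠den = 0° − (60.068°) = -60.07°.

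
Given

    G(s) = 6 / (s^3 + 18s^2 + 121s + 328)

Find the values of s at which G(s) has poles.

s = -5 ± 4j, -8

The poles are the roots of the denominator s^3 + 18s^2 + 121s + 328 = 0.
Trying s = -8: the polynomial evaluates to 0, so (s + 8) is a factor.
Dividing out leaves s^2 + 10s + 41 = 0.
The quadratic formula then gives s = -5 ± 4j.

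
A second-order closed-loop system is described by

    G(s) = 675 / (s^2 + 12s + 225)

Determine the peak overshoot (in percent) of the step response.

%OS ≈ 25.4%

Comparing s^2 + 12s + 225 to s^2 + 2ζωₙs + ωₙ²: ωₙ = 15 rad/s and ζ = 12/(2·15) = 0.4.
%OS = 100·exp(−πζ/√(1−ζ²)) = 100·exp(−π·0.4/√(1−0.4²)) ≈ 25.4%.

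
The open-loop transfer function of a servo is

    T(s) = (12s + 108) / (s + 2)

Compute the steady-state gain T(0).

Set s = 0: T(0) = (108) / (2) = 54.

T(0) = 54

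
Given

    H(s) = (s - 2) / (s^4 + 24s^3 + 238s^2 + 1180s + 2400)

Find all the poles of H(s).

s = -8, -6, -5 ± 5j

The poles are the roots of the denominator s^4 + 24s^3 + 238s^2 + 1180s + 2400 = 0.
Trying s = -8: the polynomial evaluates to 0, so (s + 8) is a factor.
Dividing out leaves s^3 + 16s^2 + 110s + 300 = 0.
This factors further as (s + 6)(s^2 + 10s + 50) = 0.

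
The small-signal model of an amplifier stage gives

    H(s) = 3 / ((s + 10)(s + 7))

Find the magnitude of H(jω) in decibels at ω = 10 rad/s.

|H(j10)|_dB ≈ -35.2 dB

Substitute s = j10: numerator = 3, denominator = -30 + j170.
|H(j10)| = |3| / |-30 + j170| = 3 / 172.63 ≈ 0.01738.
In decibels: 20·log₁₀(0.01738) ≈ -35.2 dB.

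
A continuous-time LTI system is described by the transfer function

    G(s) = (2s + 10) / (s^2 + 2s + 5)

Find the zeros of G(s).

Set the numerator to zero: 2s + 10 = 0, i.e. 2·(s + 5) = 0.
So s = -5.

s = -5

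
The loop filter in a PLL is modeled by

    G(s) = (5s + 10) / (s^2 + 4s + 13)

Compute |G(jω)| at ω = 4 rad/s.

|G(j4)| ≈ 1.374

Substitute s = j4: numerator = 10 + j20, denominator = -3 + j16.
|G(j4)| = |10 + j20| / |-3 + j16| = 22.361 / 16.279 ≈ 1.374.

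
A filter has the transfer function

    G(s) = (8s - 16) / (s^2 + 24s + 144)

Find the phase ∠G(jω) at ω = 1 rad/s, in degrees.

At s = j1: numerator = -16 + j8, denominator = 143 + j24.
∠G = ∠num − ∠den = 153.43° − (9.5273°) = 143.9°.

∠G(j1) ≈ 143.9°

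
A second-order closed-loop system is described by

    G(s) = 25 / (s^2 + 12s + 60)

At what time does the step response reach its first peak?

t_p ≈ 0.6413 s

Comparing s^2 + 12s + 60 to s^2 + 2ζωₙs + ωₙ²: ωₙ = √60 ≈ 7.746 rad/s and ζ = 12/(2·√60) ≈ 0.7746.
ζωₙ = 12/2 = 6, so ω_d = ωₙ√(1−ζ²) = √(ωₙ² − (ζωₙ)²) = √(60 − 6²) = √24 ≈ 4.899 rad/s.
t_p = π/ω_d = π/4.899 ≈ 0.6413 s.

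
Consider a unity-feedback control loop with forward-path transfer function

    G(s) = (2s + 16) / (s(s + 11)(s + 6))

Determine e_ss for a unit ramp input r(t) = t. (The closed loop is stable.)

e_ss = 4.125

G(s) has one pole at the origin.
This is a Type 1 system. Kv = lim_{s→0} s·G(s) = 16/66 = 8/33.
e_ss = 1/Kv = 1/(8/33) = 33/8 ≈ 4.125.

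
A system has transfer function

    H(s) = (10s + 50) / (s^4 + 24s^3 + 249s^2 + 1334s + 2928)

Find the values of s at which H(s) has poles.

The poles are the roots of the denominator s^4 + 24s^3 + 249s^2 + 1334s + 2928 = 0.
Trying s = -6: the polynomial evaluates to 0, so (s + 6) is a factor.
Dividing out leaves s^3 + 18s^2 + 141s + 488 = 0.
This factors further as (s^2 + 10s + 61)(s + 8) = 0.

s = -5 ± 6j, -6, -8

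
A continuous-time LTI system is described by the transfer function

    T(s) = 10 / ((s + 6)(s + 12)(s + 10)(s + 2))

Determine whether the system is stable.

The poles can be read from the denominator factors: s = -6, -12, -10, -2.
Since all poles lie strictly in the left half-plane, the system is stable.

stable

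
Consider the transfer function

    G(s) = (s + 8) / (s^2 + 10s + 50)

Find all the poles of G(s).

s = -5 + 5j, -5 - 5j

The poles are the roots of the denominator s^2 + 10s + 50 = 0.
Using the quadratic formula: s = (-10 ± √(-100))/2 = -5 ± 5j.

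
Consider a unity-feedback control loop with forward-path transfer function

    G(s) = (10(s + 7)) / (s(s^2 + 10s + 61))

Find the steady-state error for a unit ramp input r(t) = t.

e_ss = 0.8714

G(s) has one pole at the origin.
This is a Type 1 system. Kv = lim_{s→0} s·G(s) = 70/61.
e_ss = 1/Kv = 1/(70/61) = 61/70 ≈ 0.8714.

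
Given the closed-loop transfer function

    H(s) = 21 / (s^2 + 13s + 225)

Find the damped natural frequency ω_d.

ω_d ≈ 13.52 rad/s

Comparing s^2 + 13s + 225 to s^2 + 2ζωₙs + ωₙ²: ωₙ = 15 rad/s and ζ = 13/(2·15) ≈ 0.4333.
ζωₙ = 13/2 = 6.5, so ω_d = ωₙ√(1−ζ²) = √(ωₙ² − (ζωₙ)²) = √(225 − 6.5²) = √182.75 ≈ 13.52 rad/s.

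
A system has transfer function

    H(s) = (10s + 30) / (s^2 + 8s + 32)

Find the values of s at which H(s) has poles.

The poles are the roots of the denominator s^2 + 8s + 32 = 0.
Using the quadratic formula: s = (-8 ± √(-64))/2 = -4 ± 4j.

s = -4 ± 4j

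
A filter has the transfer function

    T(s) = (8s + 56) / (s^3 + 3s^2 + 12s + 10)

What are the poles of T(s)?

The poles are the roots of the denominator s^3 + 3s^2 + 12s + 10 = 0.
Trying s = -1: the polynomial evaluates to 0, so (s + 1) is a factor.
Dividing out leaves s^2 + 2s + 10 = 0.
The quadratic formula then gives s = -1 ± 3j.

s = -1 + 3j, -1 - 3j, -1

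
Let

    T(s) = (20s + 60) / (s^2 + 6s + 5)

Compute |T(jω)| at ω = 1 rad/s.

|T(j1)| ≈ 8.771

Substitute s = j1: numerator = 60 + j20, denominator = 4 + j6.
|T(j1)| = |60 + j20| / |4 + j6| = 63.246 / 7.2111 ≈ 8.771.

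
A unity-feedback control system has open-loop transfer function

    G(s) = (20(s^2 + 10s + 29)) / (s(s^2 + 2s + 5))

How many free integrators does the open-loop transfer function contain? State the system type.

Type 1

The denominator has 1 factor of s at the origin (free integrator), so this is a Type 1 system.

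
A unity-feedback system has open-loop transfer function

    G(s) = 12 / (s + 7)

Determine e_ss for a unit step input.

e_ss = 0.3684

G(s) has no poles at the origin.
This is a Type 0 system. Kp = lim_{s→0} G(s) = 12/7.
e_ss = 1/(1 + Kp) = 1/(1 + 12/7) = 7/19 ≈ 0.3684.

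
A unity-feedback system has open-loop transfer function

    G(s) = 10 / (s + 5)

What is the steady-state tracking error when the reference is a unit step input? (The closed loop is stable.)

e_ss = 0.3333

G(s) has no poles at the origin.
This is a Type 0 system. Kp = lim_{s→0} G(s) = 10/5 = 2.
e_ss = 1/(1 + Kp) = 1/(1 + 2) = 1/3 ≈ 0.3333.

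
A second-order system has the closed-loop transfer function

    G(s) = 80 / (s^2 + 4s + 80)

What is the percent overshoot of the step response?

%OS ≈ 48.6%

Comparing s^2 + 4s + 80 to s^2 + 2ζωₙs + ωₙ²: ωₙ = √80 ≈ 8.944 rad/s and ζ = 4/(2·√80) ≈ 0.2236.
%OS = 100·exp(−πζ/√(1−ζ²)) = 100·exp(−π·0.2236/√(1−0.2236²)) ≈ 48.6%.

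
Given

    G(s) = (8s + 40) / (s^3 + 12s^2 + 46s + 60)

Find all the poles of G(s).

s = -3 ± j, -6

The poles are the roots of the denominator s^3 + 12s^2 + 46s + 60 = 0.
Trying s = -6: the polynomial evaluates to 0, so (s + 6) is a factor.
Dividing out leaves s^2 + 6s + 10 = 0.
The quadratic formula then gives s = -3 ± 1j.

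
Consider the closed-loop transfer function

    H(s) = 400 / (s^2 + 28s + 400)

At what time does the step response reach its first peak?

t_p ≈ 0.2200 s

Comparing s^2 + 28s + 400 to s^2 + 2ζωₙs + ωₙ²: ωₙ = 20 rad/s and ζ = 28/(2·20) = 0.7.
ζωₙ = 28/2 = 14, so ω_d = ωₙ√(1−ζ²) = √(ωₙ² − (ζωₙ)²) = √(400 − 14²) = √204 ≈ 14.28 rad/s.
t_p = π/ω_d = π/14.28 ≈ 0.2200 s.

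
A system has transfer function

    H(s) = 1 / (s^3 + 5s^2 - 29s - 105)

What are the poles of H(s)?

The poles are the roots of the denominator s^3 + 5s^2 - 29s - 105 = 0.
Trying s = -3: the polynomial evaluates to 0, so (s + 3) is a factor.
Dividing out leaves s^2 + 2s - 35 = 0.
Factoring the quadratic: (s - 5)(s + 7) = 0.

s = -3, 5, -7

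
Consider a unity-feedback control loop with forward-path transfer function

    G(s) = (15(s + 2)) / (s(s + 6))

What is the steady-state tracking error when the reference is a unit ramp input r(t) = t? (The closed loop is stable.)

e_ss = 0.2000

G(s) has one pole at the origin.
This is a Type 1 system. Kv = lim_{s→0} s·G(s) = 30/6 = 5.
e_ss = 1/Kv = 1/(5) = 1/5 ≈ 0.2000.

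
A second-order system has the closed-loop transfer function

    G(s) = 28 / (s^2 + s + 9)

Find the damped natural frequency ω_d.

Comparing s^2 + s + 9 to s^2 + 2ζωₙs + ωₙ²: ωₙ = 3 rad/s and ζ = 1/(2·3) ≈ 0.1667.
ζωₙ = 1/2 = 0.5, so ω_d = ωₙ√(1−ζ²) = √(ωₙ² − (ζωₙ)²) = √(9 − 0.5²) = √8.75 ≈ 2.958 rad/s.

ω_d ≈ 2.958 rad/s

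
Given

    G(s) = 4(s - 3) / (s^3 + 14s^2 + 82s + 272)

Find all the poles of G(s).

The poles are the roots of the denominator s^3 + 14s^2 + 82s + 272 = 0.
Trying s = -8: the polynomial evaluates to 0, so (s + 8) is a factor.
Dividing out leaves s^2 + 6s + 34 = 0.
The quadratic formula then gives s = -3 ± 5j.

s = -3 + 5j, -3 - 5j, -8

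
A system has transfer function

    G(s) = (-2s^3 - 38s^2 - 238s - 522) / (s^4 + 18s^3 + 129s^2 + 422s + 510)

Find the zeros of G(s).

s = -9, -5 ± 2j

Set the numerator to zero: -2s^3 - 38s^2 - 238s - 522 = 0, i.e. -2·(s^3 + 19s^2 + 119s + 261) = 0.
Factoring: (s + 9)(s^2 + 10s + 29) = 0.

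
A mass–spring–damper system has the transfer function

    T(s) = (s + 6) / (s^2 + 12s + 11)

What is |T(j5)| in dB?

Substitute s = j5: numerator = 6 + j5, denominator = -14 + j60.
|T(j5)| = |6 + j5| / |-14 + j60| = 7.8102 / 61.612 ≈ 0.1268.
In decibels: 20·log₁₀(0.1268) ≈ -17.9 dB.

|T(j5)|_dB ≈ -17.9 dB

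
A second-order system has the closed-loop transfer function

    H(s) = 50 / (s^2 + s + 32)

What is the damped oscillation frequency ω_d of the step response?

Comparing s^2 + s + 32 to s^2 + 2ζωₙs + ωₙ²: ωₙ = √32 ≈ 5.657 rad/s and ζ = 1/(2·√32) ≈ 0.08839.
ζωₙ = 1/2 = 0.5, so ω_d = ωₙ√(1−ζ²) = √(ωₙ² − (ζωₙ)²) = √(32 − 0.5²) = √31.75 ≈ 5.635 rad/s.

ω_d ≈ 5.635 rad/s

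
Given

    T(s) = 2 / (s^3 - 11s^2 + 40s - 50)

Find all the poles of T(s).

s = 3 ± j, 5

The poles are the roots of the denominator s^3 - 11s^2 + 40s - 50 = 0.
Trying s = 5: the polynomial evaluates to 0, so (s - 5) is a factor.
Dividing out leaves s^2 - 6s + 10 = 0.
The quadratic formula then gives s = 3 ± 1j.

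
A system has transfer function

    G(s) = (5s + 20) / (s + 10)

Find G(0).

Set s = 0: G(0) = (20) / (10) = 2.

G(0) = 2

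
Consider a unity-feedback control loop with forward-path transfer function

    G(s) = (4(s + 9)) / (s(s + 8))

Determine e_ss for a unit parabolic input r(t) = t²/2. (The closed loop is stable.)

e_ss = ∞

G(s) has one pole at the origin.
This is a Type 1 system; Ka = lim_{s→0} s^2·G(s) = 0, so the steady-state error for a parabola input is infinite.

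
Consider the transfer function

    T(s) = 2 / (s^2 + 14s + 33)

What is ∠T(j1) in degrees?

At s = j1: numerator = 2, denominator = 32 + j14.
∠T = ∠num − ∠den = 0° − (23.629°) = -23.63°.

∠T(j1) ≈ -23.63°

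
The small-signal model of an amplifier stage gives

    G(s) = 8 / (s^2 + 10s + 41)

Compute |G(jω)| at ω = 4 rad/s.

Substitute s = j4: numerator = 8, denominator = 25 + j40.
|G(j4)| = |8| / |25 + j40| = 8 / 47.170 ≈ 0.1696.

|G(j4)| ≈ 0.1696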